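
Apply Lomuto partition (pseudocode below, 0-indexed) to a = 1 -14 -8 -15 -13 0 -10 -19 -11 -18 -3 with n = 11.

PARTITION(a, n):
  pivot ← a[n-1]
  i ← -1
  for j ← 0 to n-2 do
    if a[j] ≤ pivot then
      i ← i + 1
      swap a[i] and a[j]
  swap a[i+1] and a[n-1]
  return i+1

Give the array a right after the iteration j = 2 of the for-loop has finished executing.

pivot=-3, i=-1
j=0: 1>-3, skip
j=1: -14≤-3, i=0, swap(0,1) ⇒ -14 1 -8 -15 -13 0 -10 -19 -11 -18 -3
j=2: -8≤-3, i=1, swap(1,2) ⇒ -14 -8 1 -15 -13 0 -10 -19 -11 -18 -3
(after j=2) a = -14 -8 1 -15 -13 0 -10 -19 -11 -18 -3

-14 -8 1 -15 -13 0 -10 -19 -11 -18 -3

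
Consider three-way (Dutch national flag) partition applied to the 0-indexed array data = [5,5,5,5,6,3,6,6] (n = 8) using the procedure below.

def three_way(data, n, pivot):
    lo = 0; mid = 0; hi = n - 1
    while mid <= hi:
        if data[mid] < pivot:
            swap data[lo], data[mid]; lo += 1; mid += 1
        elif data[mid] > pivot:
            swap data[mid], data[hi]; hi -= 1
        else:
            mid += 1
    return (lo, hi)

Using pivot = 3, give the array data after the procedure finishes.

pivot = 3; lo=0, mid=0, hi=7
data[mid]=5>3: swap data[0],data[7]; hi=6 → [6,5,5,5,6,3,6,5]
data[mid]=6>3: swap data[0],data[6]; hi=5 → [6,5,5,5,6,3,6,5]
data[mid]=6>3: swap data[0],data[5]; hi=4 → [3,5,5,5,6,6,6,5]
data[mid]=3=3: mid=1
data[mid]=5>3: swap data[1],data[4]; hi=3 → [3,6,5,5,5,6,6,5]
data[mid]=6>3: swap data[1],data[3]; hi=2 → [3,5,5,6,5,6,6,5]
data[mid]=5>3: swap data[1],data[2]; hi=1 → [3,5,5,6,5,6,6,5]
data[mid]=5>3: swap data[1],data[1]; hi=0 → [3,5,5,6,5,6,6,5]
end: lo=0, hi=0; data = [3,5,5,6,5,6,6,5]

[3,5,5,6,5,6,6,5]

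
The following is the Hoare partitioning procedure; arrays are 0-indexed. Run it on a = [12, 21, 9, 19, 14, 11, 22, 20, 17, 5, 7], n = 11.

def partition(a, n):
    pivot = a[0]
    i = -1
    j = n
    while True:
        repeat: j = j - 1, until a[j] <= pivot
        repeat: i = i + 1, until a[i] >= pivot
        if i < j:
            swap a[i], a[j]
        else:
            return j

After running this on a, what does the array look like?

pivot=12
j stops at 10 (7), i stops at 0 (12); swap ⇒ [7, 21, 9, 19, 14, 11, 22, 20, 17, 5, 12]
j stops at 9 (5), i stops at 1 (21); swap ⇒ [7, 5, 9, 19, 14, 11, 22, 20, 17, 21, 12]
j stops at 5 (11), i stops at 3 (19); swap ⇒ [7, 5, 9, 11, 14, 19, 22, 20, 17, 21, 12]
j stops at 3, i stops at 4; i≥j ⇒ return 3. a=[7, 5, 9, 11, 14, 19, 22, 20, 17, 21, 12]

[7, 5, 9, 11, 14, 19, 22, 20, 17, 21, 12]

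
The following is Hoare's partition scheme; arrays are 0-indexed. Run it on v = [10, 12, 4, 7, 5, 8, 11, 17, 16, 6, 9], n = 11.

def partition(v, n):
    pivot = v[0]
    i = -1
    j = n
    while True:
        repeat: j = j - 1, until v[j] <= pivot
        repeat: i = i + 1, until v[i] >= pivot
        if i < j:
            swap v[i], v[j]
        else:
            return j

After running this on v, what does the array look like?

[9, 6, 4, 7, 5, 8, 11, 17, 16, 12, 10]

pivot = v[0] = 10; i = -1, j = 11
j→10 (v[10]=9≤10), i→0 (v[0]=10≥10); i<j, swap → [9, 12, 4, 7, 5, 8, 11, 17, 16, 6, 10]
j→9 (v[9]=6≤10), i→1 (v[1]=12≥10); i<j, swap → [9, 6, 4, 7, 5, 8, 11, 17, 16, 12, 10]
j→5, i→6; i≥j, return j=5. v = [9, 6, 4, 7, 5, 8, 11, 17, 16, 12, 10]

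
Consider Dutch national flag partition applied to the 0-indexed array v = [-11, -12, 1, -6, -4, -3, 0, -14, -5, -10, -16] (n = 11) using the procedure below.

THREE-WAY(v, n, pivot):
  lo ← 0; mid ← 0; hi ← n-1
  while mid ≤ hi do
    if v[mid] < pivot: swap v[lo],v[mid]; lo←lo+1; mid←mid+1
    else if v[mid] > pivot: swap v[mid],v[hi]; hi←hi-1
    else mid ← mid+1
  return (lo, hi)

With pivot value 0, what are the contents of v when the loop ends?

[-11, -12, -16, -6, -4, -3, -14, -5, -10, 0, 1]

lo=0 mid=0 hi=10
-11<0: swap(0,0), lo=1 mid=1 ⇒ [-11, -12, 1, -6, -4, -3, 0, -14, -5, -10, -16]
-12<0: swap(1,1), lo=2 mid=2 ⇒ [-11, -12, 1, -6, -4, -3, 0, -14, -5, -10, -16]
1>0: swap(2,10), hi=9 ⇒ [-11, -12, -16, -6, -4, -3, 0, -14, -5, -10, 1]
-16<0: swap(2,2), lo=3 mid=3 ⇒ [-11, -12, -16, -6, -4, -3, 0, -14, -5, -10, 1]
-6<0: swap(3,3), lo=4 mid=4 ⇒ [-11, -12, -16, -6, -4, -3, 0, -14, -5, -10, 1]
-4<0: swap(4,4), lo=5 mid=5 ⇒ [-11, -12, -16, -6, -4, -3, 0, -14, -5, -10, 1]
-3<0: swap(5,5), lo=6 mid=6 ⇒ [-11, -12, -16, -6, -4, -3, 0, -14, -5, -10, 1]
0=0: mid=7
-14<0: swap(6,7), lo=7 mid=8 ⇒ [-11, -12, -16, -6, -4, -3, -14, 0, -5, -10, 1]
-5<0: swap(7,8), lo=8 mid=9 ⇒ [-11, -12, -16, -6, -4, -3, -14, -5, 0, -10, 1]
-10<0: swap(8,9), lo=9 mid=10 ⇒ [-11, -12, -16, -6, -4, -3, -14, -5, -10, 0, 1]
done. lo=9 hi=9; v=[-11, -12, -16, -6, -4, -3, -14, -5, -10, 0, 1]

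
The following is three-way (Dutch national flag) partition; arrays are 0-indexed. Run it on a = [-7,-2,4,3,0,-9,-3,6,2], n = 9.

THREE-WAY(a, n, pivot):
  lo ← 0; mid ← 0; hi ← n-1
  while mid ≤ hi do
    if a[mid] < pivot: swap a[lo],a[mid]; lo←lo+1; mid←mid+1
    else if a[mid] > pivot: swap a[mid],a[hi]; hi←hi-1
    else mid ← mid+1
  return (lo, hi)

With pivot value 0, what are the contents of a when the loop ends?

[-7,-2,-3,-9,0,3,6,2,4]

lo=0 mid=0 hi=8
-7<0: swap(0,0), lo=1 mid=1 ⇒ [-7,-2,4,3,0,-9,-3,6,2]
-2<0: swap(1,1), lo=2 mid=2 ⇒ [-7,-2,4,3,0,-9,-3,6,2]
4>0: swap(2,8), hi=7 ⇒ [-7,-2,2,3,0,-9,-3,6,4]
2>0: swap(2,7), hi=6 ⇒ [-7,-2,6,3,0,-9,-3,2,4]
6>0: swap(2,6), hi=5 ⇒ [-7,-2,-3,3,0,-9,6,2,4]
-3<0: swap(2,2), lo=3 mid=3 ⇒ [-7,-2,-3,3,0,-9,6,2,4]
3>0: swap(3,5), hi=4 ⇒ [-7,-2,-3,-9,0,3,6,2,4]
-9<0: swap(3,3), lo=4 mid=4 ⇒ [-7,-2,-3,-9,0,3,6,2,4]
0=0: mid=5
done. lo=4 hi=4; a=[-7,-2,-3,-9,0,3,6,2,4]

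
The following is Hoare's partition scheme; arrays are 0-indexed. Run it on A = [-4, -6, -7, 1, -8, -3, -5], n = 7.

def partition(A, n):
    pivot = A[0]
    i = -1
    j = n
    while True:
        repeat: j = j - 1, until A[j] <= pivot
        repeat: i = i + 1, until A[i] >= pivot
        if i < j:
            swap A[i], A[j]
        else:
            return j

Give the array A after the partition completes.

pivot = A[0] = -4; i = -1, j = 7
j→6 (A[6]=-5≤-4), i→0 (A[0]=-4≥-4); i<j, swap → [-5, -6, -7, 1, -8, -3, -4]
j→4 (A[4]=-8≤-4), i→3 (A[3]=1≥-4); i<j, swap → [-5, -6, -7, -8, 1, -3, -4]
j→3, i→4; i≥j, return j=3. A = [-5, -6, -7, -8, 1, -3, -4]

[-5, -6, -7, -8, 1, -3, -4]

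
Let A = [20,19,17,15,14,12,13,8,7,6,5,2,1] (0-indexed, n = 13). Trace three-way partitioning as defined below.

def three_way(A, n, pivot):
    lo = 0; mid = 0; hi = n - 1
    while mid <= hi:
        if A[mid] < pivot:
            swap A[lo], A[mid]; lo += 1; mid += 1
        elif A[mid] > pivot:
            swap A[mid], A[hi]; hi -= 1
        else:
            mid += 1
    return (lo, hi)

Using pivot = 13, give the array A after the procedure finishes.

pivot = 13; lo=0, mid=0, hi=12
A[mid]=20>13: swap A[0],A[12]; hi=11 → [1,19,17,15,14,12,13,8,7,6,5,2,20]
A[mid]=1<13: swap A[0],A[0]; lo=1,mid=1 → [1,19,17,15,14,12,13,8,7,6,5,2,20]
A[mid]=19>13: swap A[1],A[11]; hi=10 → [1,2,17,15,14,12,13,8,7,6,5,19,20]
A[mid]=2<13: swap A[1],A[1]; lo=2,mid=2 → [1,2,17,15,14,12,13,8,7,6,5,19,20]
A[mid]=17>13: swap A[2],A[10]; hi=9 → [1,2,5,15,14,12,13,8,7,6,17,19,20]
A[mid]=5<13: swap A[2],A[2]; lo=3,mid=3 → [1,2,5,15,14,12,13,8,7,6,17,19,20]
A[mid]=15>13: swap A[3],A[9]; hi=8 → [1,2,5,6,14,12,13,8,7,15,17,19,20]
A[mid]=6<13: swap A[3],A[3]; lo=4,mid=4 → [1,2,5,6,14,12,13,8,7,15,17,19,20]
A[mid]=14>13: swap A[4],A[8]; hi=7 → [1,2,5,6,7,12,13,8,14,15,17,19,20]
A[mid]=7<13: swap A[4],A[4]; lo=5,mid=5 → [1,2,5,6,7,12,13,8,14,15,17,19,20]
A[mid]=12<13: swap A[5],A[5]; lo=6,mid=6 → [1,2,5,6,7,12,13,8,14,15,17,19,20]
A[mid]=13=13: mid=7
A[mid]=8<13: swap A[6],A[7]; lo=7,mid=8 → [1,2,5,6,7,12,8,13,14,15,17,19,20]
end: lo=7, hi=7; A = [1,2,5,6,7,12,8,13,14,15,17,19,20]

[1,2,5,6,7,12,8,13,14,15,17,19,20]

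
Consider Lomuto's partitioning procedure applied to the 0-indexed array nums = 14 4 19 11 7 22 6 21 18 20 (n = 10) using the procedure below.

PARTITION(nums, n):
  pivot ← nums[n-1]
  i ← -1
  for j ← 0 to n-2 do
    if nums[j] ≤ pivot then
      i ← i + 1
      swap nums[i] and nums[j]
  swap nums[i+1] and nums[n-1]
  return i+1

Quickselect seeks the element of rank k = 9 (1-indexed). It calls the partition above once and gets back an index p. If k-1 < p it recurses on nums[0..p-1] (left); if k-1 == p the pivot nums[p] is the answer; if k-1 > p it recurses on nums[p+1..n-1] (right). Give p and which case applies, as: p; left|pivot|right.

7; right

pivot = nums[9] = 20; i = -1
j=0: nums[0]=14 ≤ 20 → i=0, swap nums[0],nums[0] (no change) → 14 4 19 11 7 22 6 21 18 20
j=1: nums[1]=4 ≤ 20 → i=1, swap nums[1],nums[1] (no change) → 14 4 19 11 7 22 6 21 18 20
j=2: nums[2]=19 ≤ 20 → i=2, swap nums[2],nums[2] (no change) → 14 4 19 11 7 22 6 21 18 20
j=3: nums[3]=11 ≤ 20 → i=3, swap nums[3],nums[3] (no change) → 14 4 19 11 7 22 6 21 18 20
j=4: nums[4]=7 ≤ 20 → i=4, swap nums[4],nums[4] (no change) → 14 4 19 11 7 22 6 21 18 20
j=5: nums[5]=22 > 20 → no swap
j=6: nums[6]=6 ≤ 20 → i=5, swap nums[5],nums[6] → 14 4 19 11 7 6 22 21 18 20
j=7: nums[7]=21 > 20 → no swap
j=8: nums[8]=18 ≤ 20 → i=6, swap nums[6],nums[8] → 14 4 19 11 7 6 18 21 22 20
final swap nums[7],nums[9] → 14 4 19 11 7 6 18 20 22 21; return 7
p = 7; k-1 = 8 > 7 ⇒ right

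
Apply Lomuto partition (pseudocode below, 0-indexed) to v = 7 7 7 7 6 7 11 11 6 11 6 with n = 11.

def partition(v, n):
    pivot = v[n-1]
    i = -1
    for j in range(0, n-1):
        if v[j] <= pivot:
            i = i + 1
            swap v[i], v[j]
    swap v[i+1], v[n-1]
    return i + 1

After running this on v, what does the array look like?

6 6 6 7 7 7 11 11 7 11 7

pivot=6, i=-1
j=0: 7>6, skip
j=1: 7>6, skip
j=2: 7>6, skip
j=3: 7>6, skip
j=4: 6≤6, i=0, swap(0,4) ⇒ 6 7 7 7 7 7 11 11 6 11 6
j=5: 7>6, skip
j=6: 11>6, skip
j=7: 11>6, skip
j=8: 6≤6, i=1, swap(1,8) ⇒ 6 6 7 7 7 7 11 11 7 11 6
j=9: 11>6, skip
swap(2,10) ⇒ 6 6 6 7 7 7 11 11 7 11 7; return 2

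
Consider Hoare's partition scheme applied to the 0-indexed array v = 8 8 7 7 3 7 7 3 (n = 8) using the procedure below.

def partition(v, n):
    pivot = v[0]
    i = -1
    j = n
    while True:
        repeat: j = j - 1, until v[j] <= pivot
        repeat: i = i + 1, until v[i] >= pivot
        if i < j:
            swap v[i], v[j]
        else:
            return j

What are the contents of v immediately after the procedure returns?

pivot=8
j stops at 7 (3), i stops at 0 (8); swap ⇒ 3 8 7 7 3 7 7 8
j stops at 6 (7), i stops at 1 (8); swap ⇒ 3 7 7 7 3 7 8 8
j stops at 5, i stops at 6; i≥j ⇒ return 5. v=3 7 7 7 3 7 8 8

3 7 7 7 3 7 8 8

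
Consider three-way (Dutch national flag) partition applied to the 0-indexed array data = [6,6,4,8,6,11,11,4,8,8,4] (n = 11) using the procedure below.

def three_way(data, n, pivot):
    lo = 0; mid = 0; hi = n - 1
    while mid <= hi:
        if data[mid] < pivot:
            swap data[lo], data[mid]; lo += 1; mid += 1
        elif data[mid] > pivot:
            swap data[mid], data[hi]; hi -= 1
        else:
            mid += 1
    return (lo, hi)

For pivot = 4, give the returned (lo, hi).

pivot = 4; lo=0, mid=0, hi=10
data[mid]=6>4: swap data[0],data[10]; hi=9 → [4,6,4,8,6,11,11,4,8,8,6]
data[mid]=4=4: mid=1
data[mid]=6>4: swap data[1],data[9]; hi=8 → [4,8,4,8,6,11,11,4,8,6,6]
data[mid]=8>4: swap data[1],data[8]; hi=7 → [4,8,4,8,6,11,11,4,8,6,6]
data[mid]=8>4: swap data[1],data[7]; hi=6 → [4,4,4,8,6,11,11,8,8,6,6]
data[mid]=4=4: mid=2
data[mid]=4=4: mid=3
data[mid]=8>4: swap data[3],data[6]; hi=5 → [4,4,4,11,6,11,8,8,8,6,6]
data[mid]=11>4: swap data[3],data[5]; hi=4 → [4,4,4,11,6,11,8,8,8,6,6]
data[mid]=11>4: swap data[3],data[4]; hi=3 → [4,4,4,6,11,11,8,8,8,6,6]
data[mid]=6>4: swap data[3],data[3]; hi=2 → [4,4,4,6,11,11,8,8,8,6,6]
end: lo=0, hi=2; data = [4,4,4,6,11,11,8,8,8,6,6]

(0, 2)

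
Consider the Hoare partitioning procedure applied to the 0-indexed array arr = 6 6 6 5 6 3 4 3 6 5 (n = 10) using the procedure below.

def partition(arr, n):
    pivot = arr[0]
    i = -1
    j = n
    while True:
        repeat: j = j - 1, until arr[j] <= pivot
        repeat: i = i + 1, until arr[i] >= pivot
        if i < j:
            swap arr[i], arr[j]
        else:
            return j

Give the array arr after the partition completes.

pivot = arr[0] = 6; i = -1, j = 10
j→9 (arr[9]=5≤6), i→0 (arr[0]=6≥6); i<j, swap → 5 6 6 5 6 3 4 3 6 6
j→8 (arr[8]=6≤6), i→1 (arr[1]=6≥6); i<j, swap → 5 6 6 5 6 3 4 3 6 6
j→7 (arr[7]=3≤6), i→2 (arr[2]=6≥6); i<j, swap → 5 6 3 5 6 3 4 6 6 6
j→6 (arr[6]=4≤6), i→4 (arr[4]=6≥6); i<j, swap → 5 6 3 5 4 3 6 6 6 6
j→5, i→6; i≥j, return j=5. arr = 5 6 3 5 4 3 6 6 6 6

5 6 3 5 4 3 6 6 6 6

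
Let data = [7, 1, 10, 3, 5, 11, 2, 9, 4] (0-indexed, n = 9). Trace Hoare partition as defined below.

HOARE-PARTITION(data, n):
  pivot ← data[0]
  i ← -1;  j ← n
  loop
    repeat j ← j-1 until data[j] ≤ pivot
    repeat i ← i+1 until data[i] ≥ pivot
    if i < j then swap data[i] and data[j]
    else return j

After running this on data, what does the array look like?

pivot = data[0] = 7; i = -1, j = 9
j→8 (data[8]=4≤7), i→0 (data[0]=7≥7); i<j, swap → [4, 1, 10, 3, 5, 11, 2, 9, 7]
j→6 (data[6]=2≤7), i→2 (data[2]=10≥7); i<j, swap → [4, 1, 2, 3, 5, 11, 10, 9, 7]
j→4, i→5; i≥j, return j=4. data = [4, 1, 2, 3, 5, 11, 10, 9, 7]

[4, 1, 2, 3, 5, 11, 10, 9, 7]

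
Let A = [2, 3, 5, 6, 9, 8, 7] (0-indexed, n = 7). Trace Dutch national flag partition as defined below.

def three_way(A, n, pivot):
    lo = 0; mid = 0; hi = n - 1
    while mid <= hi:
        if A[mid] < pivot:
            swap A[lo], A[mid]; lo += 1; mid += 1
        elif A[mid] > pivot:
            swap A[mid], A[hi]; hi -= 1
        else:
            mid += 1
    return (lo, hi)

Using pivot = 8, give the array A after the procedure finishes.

pivot = 8; lo=0, mid=0, hi=6
A[mid]=2<8: swap A[0],A[0]; lo=1,mid=1 → [2, 3, 5, 6, 9, 8, 7]
A[mid]=3<8: swap A[1],A[1]; lo=2,mid=2 → [2, 3, 5, 6, 9, 8, 7]
A[mid]=5<8: swap A[2],A[2]; lo=3,mid=3 → [2, 3, 5, 6, 9, 8, 7]
A[mid]=6<8: swap A[3],A[3]; lo=4,mid=4 → [2, 3, 5, 6, 9, 8, 7]
A[mid]=9>8: swap A[4],A[6]; hi=5 → [2, 3, 5, 6, 7, 8, 9]
A[mid]=7<8: swap A[4],A[4]; lo=5,mid=5 → [2, 3, 5, 6, 7, 8, 9]
A[mid]=8=8: mid=6
end: lo=5, hi=5; A = [2, 3, 5, 6, 7, 8, 9]

[2, 3, 5, 6, 7, 8, 9]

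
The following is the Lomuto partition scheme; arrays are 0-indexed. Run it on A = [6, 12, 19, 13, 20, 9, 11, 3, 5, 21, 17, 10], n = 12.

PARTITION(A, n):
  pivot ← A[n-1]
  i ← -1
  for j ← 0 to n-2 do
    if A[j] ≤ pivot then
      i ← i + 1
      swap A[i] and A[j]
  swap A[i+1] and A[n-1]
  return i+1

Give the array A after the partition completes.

[6, 9, 3, 5, 10, 12, 11, 19, 13, 21, 17, 20]

pivot = A[11] = 10; i = -1
j=0: A[0]=6 ≤ 10 → i=0, swap A[0],A[0] (no change) → [6, 12, 19, 13, 20, 9, 11, 3, 5, 21, 17, 10]
j=1: A[1]=12 > 10 → no swap
j=2: A[2]=19 > 10 → no swap
j=3: A[3]=13 > 10 → no swap
j=4: A[4]=20 > 10 → no swap
j=5: A[5]=9 ≤ 10 → i=1, swap A[1],A[5] → [6, 9, 19, 13, 20, 12, 11, 3, 5, 21, 17, 10]
j=6: A[6]=11 > 10 → no swap
j=7: A[7]=3 ≤ 10 → i=2, swap A[2],A[7] → [6, 9, 3, 13, 20, 12, 11, 19, 5, 21, 17, 10]
j=8: A[8]=5 ≤ 10 → i=3, swap A[3],A[8] → [6, 9, 3, 5, 20, 12, 11, 19, 13, 21, 17, 10]
j=9: A[9]=21 > 10 → no swap
j=10: A[10]=17 > 10 → no swap
final swap A[4],A[11] → [6, 9, 3, 5, 10, 12, 11, 19, 13, 21, 17, 20]; return 4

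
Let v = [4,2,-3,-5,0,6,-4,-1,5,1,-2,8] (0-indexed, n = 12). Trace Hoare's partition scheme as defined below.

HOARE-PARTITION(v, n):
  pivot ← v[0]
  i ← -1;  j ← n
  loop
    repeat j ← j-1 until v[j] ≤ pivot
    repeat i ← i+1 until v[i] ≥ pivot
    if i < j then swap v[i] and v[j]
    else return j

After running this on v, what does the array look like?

[-2,2,-3,-5,0,1,-4,-1,5,6,4,8]

pivot = v[0] = 4; i = -1, j = 12
j→10 (v[10]=-2≤4), i→0 (v[0]=4≥4); i<j, swap → [-2,2,-3,-5,0,6,-4,-1,5,1,4,8]
j→9 (v[9]=1≤4), i→5 (v[5]=6≥4); i<j, swap → [-2,2,-3,-5,0,1,-4,-1,5,6,4,8]
j→7, i→8; i≥j, return j=7. v = [-2,2,-3,-5,0,1,-4,-1,5,6,4,8]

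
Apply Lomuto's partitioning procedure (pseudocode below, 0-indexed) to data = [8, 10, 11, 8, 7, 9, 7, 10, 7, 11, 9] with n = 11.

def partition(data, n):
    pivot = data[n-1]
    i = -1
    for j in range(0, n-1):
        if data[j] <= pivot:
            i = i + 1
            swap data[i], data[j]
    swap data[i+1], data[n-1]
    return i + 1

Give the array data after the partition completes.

pivot = data[10] = 9; i = -1
j=0: data[0]=8 ≤ 9 → i=0, swap data[0],data[0] (no change) → [8, 10, 11, 8, 7, 9, 7, 10, 7, 11, 9]
j=1: data[1]=10 > 9 → no swap
j=2: data[2]=11 > 9 → no swap
j=3: data[3]=8 ≤ 9 → i=1, swap data[1],data[3] → [8, 8, 11, 10, 7, 9, 7, 10, 7, 11, 9]
j=4: data[4]=7 ≤ 9 → i=2, swap data[2],data[4] → [8, 8, 7, 10, 11, 9, 7, 10, 7, 11, 9]
j=5: data[5]=9 ≤ 9 → i=3, swap data[3],data[5] → [8, 8, 7, 9, 11, 10, 7, 10, 7, 11, 9]
j=6: data[6]=7 ≤ 9 → i=4, swap data[4],data[6] → [8, 8, 7, 9, 7, 10, 11, 10, 7, 11, 9]
j=7: data[7]=10 > 9 → no swap
j=8: data[8]=7 ≤ 9 → i=5, swap data[5],data[8] → [8, 8, 7, 9, 7, 7, 11, 10, 10, 11, 9]
j=9: data[9]=11 > 9 → no swap
final swap data[6],data[10] → [8, 8, 7, 9, 7, 7, 9, 10, 10, 11, 11]; return 6

[8, 8, 7, 9, 7, 7, 9, 10, 10, 11, 11]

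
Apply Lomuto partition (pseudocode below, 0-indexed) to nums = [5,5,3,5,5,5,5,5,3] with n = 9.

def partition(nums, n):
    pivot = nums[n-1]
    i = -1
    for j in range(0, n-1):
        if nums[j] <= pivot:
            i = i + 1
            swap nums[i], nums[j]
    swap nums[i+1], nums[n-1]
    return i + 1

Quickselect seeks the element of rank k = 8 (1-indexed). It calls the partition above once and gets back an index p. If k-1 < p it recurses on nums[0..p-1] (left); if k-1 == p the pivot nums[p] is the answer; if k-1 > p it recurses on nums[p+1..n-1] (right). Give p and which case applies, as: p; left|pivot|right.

pivot=3, i=-1
j=0: 5>3, skip
j=1: 5>3, skip
j=2: 3≤3, i=0, swap(0,2) ⇒ [3,5,5,5,5,5,5,5,3]
j=3: 5>3, skip
j=4: 5>3, skip
j=5: 5>3, skip
j=6: 5>3, skip
j=7: 5>3, skip
swap(1,8) ⇒ [3,3,5,5,5,5,5,5,5]; return 1
p = 1; k-1 = 7 > 1 ⇒ right

1; right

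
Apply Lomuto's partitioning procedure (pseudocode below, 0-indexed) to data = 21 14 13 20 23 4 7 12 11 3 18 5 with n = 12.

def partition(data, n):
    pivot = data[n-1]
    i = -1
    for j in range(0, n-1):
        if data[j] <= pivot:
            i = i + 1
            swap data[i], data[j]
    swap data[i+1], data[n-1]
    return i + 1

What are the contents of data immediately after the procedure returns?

pivot = data[11] = 5; i = -1
j=0: data[0]=21 > 5 → no swap
j=1: data[1]=14 > 5 → no swap
j=2: data[2]=13 > 5 → no swap
j=3: data[3]=20 > 5 → no swap
j=4: data[4]=23 > 5 → no swap
j=5: data[5]=4 ≤ 5 → i=0, swap data[0],data[5] → 4 14 13 20 23 21 7 12 11 3 18 5
j=6: data[6]=7 > 5 → no swap
j=7: data[7]=12 > 5 → no swap
j=8: data[8]=11 > 5 → no swap
j=9: data[9]=3 ≤ 5 → i=1, swap data[1],data[9] → 4 3 13 20 23 21 7 12 11 14 18 5
j=10: data[10]=18 > 5 → no swap
final swap data[2],data[11] → 4 3 5 20 23 21 7 12 11 14 18 13; return 2

4 3 5 20 23 21 7 12 11 14 18 13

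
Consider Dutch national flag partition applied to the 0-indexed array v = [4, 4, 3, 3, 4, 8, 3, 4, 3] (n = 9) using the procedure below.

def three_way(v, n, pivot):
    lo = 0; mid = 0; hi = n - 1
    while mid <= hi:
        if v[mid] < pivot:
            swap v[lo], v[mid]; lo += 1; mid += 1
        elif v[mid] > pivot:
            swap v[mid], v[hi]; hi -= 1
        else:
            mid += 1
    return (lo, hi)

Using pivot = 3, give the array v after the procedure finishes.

lo=0 mid=0 hi=8
4>3: swap(0,8), hi=7 ⇒ [3, 4, 3, 3, 4, 8, 3, 4, 4]
3=3: mid=1
4>3: swap(1,7), hi=6 ⇒ [3, 4, 3, 3, 4, 8, 3, 4, 4]
4>3: swap(1,6), hi=5 ⇒ [3, 3, 3, 3, 4, 8, 4, 4, 4]
3=3: mid=2
3=3: mid=3
3=3: mid=4
4>3: swap(4,5), hi=4 ⇒ [3, 3, 3, 3, 8, 4, 4, 4, 4]
8>3: swap(4,4), hi=3 ⇒ [3, 3, 3, 3, 8, 4, 4, 4, 4]
done. lo=0 hi=3; v=[3, 3, 3, 3, 8, 4, 4, 4, 4]

[3, 3, 3, 3, 8, 4, 4, 4, 4]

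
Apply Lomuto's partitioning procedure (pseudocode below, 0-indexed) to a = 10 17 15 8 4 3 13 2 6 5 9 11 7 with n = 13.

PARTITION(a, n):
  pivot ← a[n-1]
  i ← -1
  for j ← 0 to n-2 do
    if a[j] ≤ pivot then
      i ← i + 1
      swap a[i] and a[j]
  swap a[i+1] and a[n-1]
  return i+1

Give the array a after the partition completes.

4 3 2 6 5 7 13 15 8 10 9 11 17

pivot=7, i=-1
j=0: 10>7, skip
j=1: 17>7, skip
j=2: 15>7, skip
j=3: 8>7, skip
j=4: 4≤7, i=0, swap(0,4) ⇒ 4 17 15 8 10 3 13 2 6 5 9 11 7
j=5: 3≤7, i=1, swap(1,5) ⇒ 4 3 15 8 10 17 13 2 6 5 9 11 7
j=6: 13>7, skip
j=7: 2≤7, i=2, swap(2,7) ⇒ 4 3 2 8 10 17 13 15 6 5 9 11 7
j=8: 6≤7, i=3, swap(3,8) ⇒ 4 3 2 6 10 17 13 15 8 5 9 11 7
j=9: 5≤7, i=4, swap(4,9) ⇒ 4 3 2 6 5 17 13 15 8 10 9 11 7
j=10: 9>7, skip
j=11: 11>7, skip
swap(5,12) ⇒ 4 3 2 6 5 7 13 15 8 10 9 11 17; return 5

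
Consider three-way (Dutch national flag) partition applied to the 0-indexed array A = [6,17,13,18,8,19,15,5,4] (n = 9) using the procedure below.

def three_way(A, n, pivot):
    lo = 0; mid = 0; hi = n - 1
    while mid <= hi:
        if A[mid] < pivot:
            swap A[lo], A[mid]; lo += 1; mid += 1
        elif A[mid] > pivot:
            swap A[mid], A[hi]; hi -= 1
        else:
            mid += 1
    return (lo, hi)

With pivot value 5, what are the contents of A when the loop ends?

[4,5,18,8,19,15,13,17,6]

pivot = 5; lo=0, mid=0, hi=8
A[mid]=6>5: swap A[0],A[8]; hi=7 → [4,17,13,18,8,19,15,5,6]
A[mid]=4<5: swap A[0],A[0]; lo=1,mid=1 → [4,17,13,18,8,19,15,5,6]
A[mid]=17>5: swap A[1],A[7]; hi=6 → [4,5,13,18,8,19,15,17,6]
A[mid]=5=5: mid=2
A[mid]=13>5: swap A[2],A[6]; hi=5 → [4,5,15,18,8,19,13,17,6]
A[mid]=15>5: swap A[2],A[5]; hi=4 → [4,5,19,18,8,15,13,17,6]
A[mid]=19>5: swap A[2],A[4]; hi=3 → [4,5,8,18,19,15,13,17,6]
A[mid]=8>5: swap A[2],A[3]; hi=2 → [4,5,18,8,19,15,13,17,6]
A[mid]=18>5: swap A[2],A[2]; hi=1 → [4,5,18,8,19,15,13,17,6]
end: lo=1, hi=1; A = [4,5,18,8,19,15,13,17,6]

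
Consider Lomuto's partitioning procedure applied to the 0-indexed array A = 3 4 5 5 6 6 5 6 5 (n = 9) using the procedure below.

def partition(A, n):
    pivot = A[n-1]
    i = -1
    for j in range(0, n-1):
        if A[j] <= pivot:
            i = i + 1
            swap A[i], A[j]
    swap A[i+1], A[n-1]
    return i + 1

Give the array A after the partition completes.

3 4 5 5 5 5 6 6 6

pivot = A[8] = 5; i = -1
j=0: A[0]=3 ≤ 5 → i=0, swap A[0],A[0] (no change) → 3 4 5 5 6 6 5 6 5
j=1: A[1]=4 ≤ 5 → i=1, swap A[1],A[1] (no change) → 3 4 5 5 6 6 5 6 5
j=2: A[2]=5 ≤ 5 → i=2, swap A[2],A[2] (no change) → 3 4 5 5 6 6 5 6 5
j=3: A[3]=5 ≤ 5 → i=3, swap A[3],A[3] (no change) → 3 4 5 5 6 6 5 6 5
j=4: A[4]=6 > 5 → no swap
j=5: A[5]=6 > 5 → no swap
j=6: A[6]=5 ≤ 5 → i=4, swap A[4],A[6] → 3 4 5 5 5 6 6 6 5
j=7: A[7]=6 > 5 → no swap
final swap A[5],A[8] → 3 4 5 5 5 5 6 6 6; return 5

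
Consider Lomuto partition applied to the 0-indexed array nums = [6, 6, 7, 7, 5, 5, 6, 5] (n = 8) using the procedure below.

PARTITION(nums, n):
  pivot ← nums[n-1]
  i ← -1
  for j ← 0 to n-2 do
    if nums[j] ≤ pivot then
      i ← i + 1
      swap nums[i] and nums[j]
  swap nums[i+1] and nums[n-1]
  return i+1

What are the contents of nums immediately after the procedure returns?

pivot=5, i=-1
j=0: 6>5, skip
j=1: 6>5, skip
j=2: 7>5, skip
j=3: 7>5, skip
j=4: 5≤5, i=0, swap(0,4) ⇒ [5, 6, 7, 7, 6, 5, 6, 5]
j=5: 5≤5, i=1, swap(1,5) ⇒ [5, 5, 7, 7, 6, 6, 6, 5]
j=6: 6>5, skip
swap(2,7) ⇒ [5, 5, 5, 7, 6, 6, 6, 7]; return 2

[5, 5, 5, 7, 6, 6, 6, 7]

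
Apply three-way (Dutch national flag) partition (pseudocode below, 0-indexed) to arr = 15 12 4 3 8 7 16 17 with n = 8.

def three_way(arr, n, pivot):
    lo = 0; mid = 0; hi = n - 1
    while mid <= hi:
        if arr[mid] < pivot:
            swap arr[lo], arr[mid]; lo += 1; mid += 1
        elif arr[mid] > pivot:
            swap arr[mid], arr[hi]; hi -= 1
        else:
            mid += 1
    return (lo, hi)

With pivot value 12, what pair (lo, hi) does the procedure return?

lo=0 mid=0 hi=7
15>12: swap(0,7), hi=6 ⇒ 17 12 4 3 8 7 16 15
17>12: swap(0,6), hi=5 ⇒ 16 12 4 3 8 7 17 15
16>12: swap(0,5), hi=4 ⇒ 7 12 4 3 8 16 17 15
7<12: swap(0,0), lo=1 mid=1 ⇒ 7 12 4 3 8 16 17 15
12=12: mid=2
4<12: swap(1,2), lo=2 mid=3 ⇒ 7 4 12 3 8 16 17 15
3<12: swap(2,3), lo=3 mid=4 ⇒ 7 4 3 12 8 16 17 15
8<12: swap(3,4), lo=4 mid=5 ⇒ 7 4 3 8 12 16 17 15
done. lo=4 hi=4; arr=7 4 3 8 12 16 17 15

(4, 4)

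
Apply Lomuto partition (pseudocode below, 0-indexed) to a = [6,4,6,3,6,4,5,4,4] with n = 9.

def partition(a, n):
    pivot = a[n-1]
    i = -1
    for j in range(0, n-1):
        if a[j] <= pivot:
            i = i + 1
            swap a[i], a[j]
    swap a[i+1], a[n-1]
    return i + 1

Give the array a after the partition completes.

[4,3,4,4,4,6,5,6,6]

pivot = a[8] = 4; i = -1
j=0: a[0]=6 > 4 → no swap
j=1: a[1]=4 ≤ 4 → i=0, swap a[0],a[1] → [4,6,6,3,6,4,5,4,4]
j=2: a[2]=6 > 4 → no swap
j=3: a[3]=3 ≤ 4 → i=1, swap a[1],a[3] → [4,3,6,6,6,4,5,4,4]
j=4: a[4]=6 > 4 → no swap
j=5: a[5]=4 ≤ 4 → i=2, swap a[2],a[5] → [4,3,4,6,6,6,5,4,4]
j=6: a[6]=5 > 4 → no swap
j=7: a[7]=4 ≤ 4 → i=3, swap a[3],a[7] → [4,3,4,4,6,6,5,6,4]
final swap a[4],a[8] → [4,3,4,4,4,6,5,6,6]; return 4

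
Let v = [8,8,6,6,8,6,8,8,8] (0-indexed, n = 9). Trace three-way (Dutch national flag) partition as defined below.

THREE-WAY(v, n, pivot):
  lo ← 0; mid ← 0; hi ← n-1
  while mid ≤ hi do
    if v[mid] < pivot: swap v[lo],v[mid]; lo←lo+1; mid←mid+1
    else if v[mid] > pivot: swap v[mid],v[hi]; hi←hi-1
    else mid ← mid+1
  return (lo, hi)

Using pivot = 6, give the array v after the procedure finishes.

[6,6,6,8,8,8,8,8,8]

pivot = 6; lo=0, mid=0, hi=8
v[mid]=8>6: swap v[0],v[8]; hi=7 → [8,8,6,6,8,6,8,8,8]
v[mid]=8>6: swap v[0],v[7]; hi=6 → [8,8,6,6,8,6,8,8,8]
v[mid]=8>6: swap v[0],v[6]; hi=5 → [8,8,6,6,8,6,8,8,8]
v[mid]=8>6: swap v[0],v[5]; hi=4 → [6,8,6,6,8,8,8,8,8]
v[mid]=6=6: mid=1
v[mid]=8>6: swap v[1],v[4]; hi=3 → [6,8,6,6,8,8,8,8,8]
v[mid]=8>6: swap v[1],v[3]; hi=2 → [6,6,6,8,8,8,8,8,8]
v[mid]=6=6: mid=2
v[mid]=6=6: mid=3
end: lo=0, hi=2; v = [6,6,6,8,8,8,8,8,8]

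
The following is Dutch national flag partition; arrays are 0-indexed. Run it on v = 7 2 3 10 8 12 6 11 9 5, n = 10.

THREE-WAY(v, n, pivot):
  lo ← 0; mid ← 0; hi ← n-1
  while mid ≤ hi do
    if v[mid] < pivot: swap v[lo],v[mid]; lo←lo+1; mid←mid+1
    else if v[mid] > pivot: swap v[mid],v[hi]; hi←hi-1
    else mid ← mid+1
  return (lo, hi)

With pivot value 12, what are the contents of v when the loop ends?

7 2 3 10 8 6 11 9 5 12

pivot = 12; lo=0, mid=0, hi=9
v[mid]=7<12: swap v[0],v[0]; lo=1,mid=1 → 7 2 3 10 8 12 6 11 9 5
v[mid]=2<12: swap v[1],v[1]; lo=2,mid=2 → 7 2 3 10 8 12 6 11 9 5
v[mid]=3<12: swap v[2],v[2]; lo=3,mid=3 → 7 2 3 10 8 12 6 11 9 5
v[mid]=10<12: swap v[3],v[3]; lo=4,mid=4 → 7 2 3 10 8 12 6 11 9 5
v[mid]=8<12: swap v[4],v[4]; lo=5,mid=5 → 7 2 3 10 8 12 6 11 9 5
v[mid]=12=12: mid=6
v[mid]=6<12: swap v[5],v[6]; lo=6,mid=7 → 7 2 3 10 8 6 12 11 9 5
v[mid]=11<12: swap v[6],v[7]; lo=7,mid=8 → 7 2 3 10 8 6 11 12 9 5
v[mid]=9<12: swap v[7],v[8]; lo=8,mid=9 → 7 2 3 10 8 6 11 9 12 5
v[mid]=5<12: swap v[8],v[9]; lo=9,mid=10 → 7 2 3 10 8 6 11 9 5 12
end: lo=9, hi=9; v = 7 2 3 10 8 6 11 9 5 12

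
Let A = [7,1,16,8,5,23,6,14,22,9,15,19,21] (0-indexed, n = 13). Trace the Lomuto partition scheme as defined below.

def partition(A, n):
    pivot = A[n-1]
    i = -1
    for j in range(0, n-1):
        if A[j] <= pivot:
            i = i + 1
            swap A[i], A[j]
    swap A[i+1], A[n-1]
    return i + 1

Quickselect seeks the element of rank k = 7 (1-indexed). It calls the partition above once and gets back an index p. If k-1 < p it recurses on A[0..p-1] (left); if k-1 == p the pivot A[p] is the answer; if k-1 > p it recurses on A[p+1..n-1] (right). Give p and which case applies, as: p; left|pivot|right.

pivot = A[12] = 21; i = -1
j=0: A[0]=7 ≤ 21 → i=0, swap A[0],A[0] (no change) → [7,1,16,8,5,23,6,14,22,9,15,19,21]
j=1: A[1]=1 ≤ 21 → i=1, swap A[1],A[1] (no change) → [7,1,16,8,5,23,6,14,22,9,15,19,21]
j=2: A[2]=16 ≤ 21 → i=2, swap A[2],A[2] (no change) → [7,1,16,8,5,23,6,14,22,9,15,19,21]
j=3: A[3]=8 ≤ 21 → i=3, swap A[3],A[3] (no change) → [7,1,16,8,5,23,6,14,22,9,15,19,21]
j=4: A[4]=5 ≤ 21 → i=4, swap A[4],A[4] (no change) → [7,1,16,8,5,23,6,14,22,9,15,19,21]
j=5: A[5]=23 > 21 → no swap
j=6: A[6]=6 ≤ 21 → i=5, swap A[5],A[6] → [7,1,16,8,5,6,23,14,22,9,15,19,21]
j=7: A[7]=14 ≤ 21 → i=6, swap A[6],A[7] → [7,1,16,8,5,6,14,23,22,9,15,19,21]
j=8: A[8]=22 > 21 → no swap
j=9: A[9]=9 ≤ 21 → i=7, swap A[7],A[9] → [7,1,16,8,5,6,14,9,22,23,15,19,21]
j=10: A[10]=15 ≤ 21 → i=8, swap A[8],A[10] → [7,1,16,8,5,6,14,9,15,23,22,19,21]
j=11: A[11]=19 ≤ 21 → i=9, swap A[9],A[11] → [7,1,16,8,5,6,14,9,15,19,22,23,21]
final swap A[10],A[12] → [7,1,16,8,5,6,14,9,15,19,21,23,22]; return 10
p = 10; k-1 = 6 < 10 ⇒ left

10; left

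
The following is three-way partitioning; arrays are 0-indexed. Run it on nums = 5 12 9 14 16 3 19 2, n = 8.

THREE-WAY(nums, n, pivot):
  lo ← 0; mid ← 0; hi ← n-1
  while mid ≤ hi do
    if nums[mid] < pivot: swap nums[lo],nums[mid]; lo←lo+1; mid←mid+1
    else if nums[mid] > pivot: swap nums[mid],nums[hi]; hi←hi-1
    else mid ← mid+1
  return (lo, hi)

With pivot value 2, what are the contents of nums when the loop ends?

2 9 14 16 3 19 12 5

pivot = 2; lo=0, mid=0, hi=7
nums[mid]=5>2: swap nums[0],nums[7]; hi=6 → 2 12 9 14 16 3 19 5
nums[mid]=2=2: mid=1
nums[mid]=12>2: swap nums[1],nums[6]; hi=5 → 2 19 9 14 16 3 12 5
nums[mid]=19>2: swap nums[1],nums[5]; hi=4 → 2 3 9 14 16 19 12 5
nums[mid]=3>2: swap nums[1],nums[4]; hi=3 → 2 16 9 14 3 19 12 5
nums[mid]=16>2: swap nums[1],nums[3]; hi=2 → 2 14 9 16 3 19 12 5
nums[mid]=14>2: swap nums[1],nums[2]; hi=1 → 2 9 14 16 3 19 12 5
nums[mid]=9>2: swap nums[1],nums[1]; hi=0 → 2 9 14 16 3 19 12 5
end: lo=0, hi=0; nums = 2 9 14 16 3 19 12 5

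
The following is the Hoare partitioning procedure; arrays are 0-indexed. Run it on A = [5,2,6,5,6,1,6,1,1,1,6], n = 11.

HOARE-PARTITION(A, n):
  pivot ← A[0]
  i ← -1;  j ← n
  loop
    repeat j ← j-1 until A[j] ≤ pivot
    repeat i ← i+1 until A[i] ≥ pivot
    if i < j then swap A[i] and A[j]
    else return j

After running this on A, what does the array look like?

pivot=5
j stops at 9 (1), i stops at 0 (5); swap ⇒ [1,2,6,5,6,1,6,1,1,5,6]
j stops at 8 (1), i stops at 2 (6); swap ⇒ [1,2,1,5,6,1,6,1,6,5,6]
j stops at 7 (1), i stops at 3 (5); swap ⇒ [1,2,1,1,6,1,6,5,6,5,6]
j stops at 5 (1), i stops at 4 (6); swap ⇒ [1,2,1,1,1,6,6,5,6,5,6]
j stops at 4, i stops at 5; i≥j ⇒ return 4. A=[1,2,1,1,1,6,6,5,6,5,6]

[1,2,1,1,1,6,6,5,6,5,6]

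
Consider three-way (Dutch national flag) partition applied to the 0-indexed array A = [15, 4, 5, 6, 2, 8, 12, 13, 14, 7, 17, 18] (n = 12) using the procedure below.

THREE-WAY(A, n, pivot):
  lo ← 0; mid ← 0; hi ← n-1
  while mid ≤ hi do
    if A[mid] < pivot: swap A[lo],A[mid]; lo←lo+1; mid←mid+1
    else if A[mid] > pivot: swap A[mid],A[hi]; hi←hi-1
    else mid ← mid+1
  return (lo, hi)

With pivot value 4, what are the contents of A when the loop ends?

lo=0 mid=0 hi=11
15>4: swap(0,11), hi=10 ⇒ [18, 4, 5, 6, 2, 8, 12, 13, 14, 7, 17, 15]
18>4: swap(0,10), hi=9 ⇒ [17, 4, 5, 6, 2, 8, 12, 13, 14, 7, 18, 15]
17>4: swap(0,9), hi=8 ⇒ [7, 4, 5, 6, 2, 8, 12, 13, 14, 17, 18, 15]
7>4: swap(0,8), hi=7 ⇒ [14, 4, 5, 6, 2, 8, 12, 13, 7, 17, 18, 15]
14>4: swap(0,7), hi=6 ⇒ [13, 4, 5, 6, 2, 8, 12, 14, 7, 17, 18, 15]
13>4: swap(0,6), hi=5 ⇒ [12, 4, 5, 6, 2, 8, 13, 14, 7, 17, 18, 15]
12>4: swap(0,5), hi=4 ⇒ [8, 4, 5, 6, 2, 12, 13, 14, 7, 17, 18, 15]
8>4: swap(0,4), hi=3 ⇒ [2, 4, 5, 6, 8, 12, 13, 14, 7, 17, 18, 15]
2<4: swap(0,0), lo=1 mid=1 ⇒ [2, 4, 5, 6, 8, 12, 13, 14, 7, 17, 18, 15]
4=4: mid=2
5>4: swap(2,3), hi=2 ⇒ [2, 4, 6, 5, 8, 12, 13, 14, 7, 17, 18, 15]
6>4: swap(2,2), hi=1 ⇒ [2, 4, 6, 5, 8, 12, 13, 14, 7, 17, 18, 15]
done. lo=1 hi=1; A=[2, 4, 6, 5, 8, 12, 13, 14, 7, 17, 18, 15]

[2, 4, 6, 5, 8, 12, 13, 14, 7, 17, 18, 15]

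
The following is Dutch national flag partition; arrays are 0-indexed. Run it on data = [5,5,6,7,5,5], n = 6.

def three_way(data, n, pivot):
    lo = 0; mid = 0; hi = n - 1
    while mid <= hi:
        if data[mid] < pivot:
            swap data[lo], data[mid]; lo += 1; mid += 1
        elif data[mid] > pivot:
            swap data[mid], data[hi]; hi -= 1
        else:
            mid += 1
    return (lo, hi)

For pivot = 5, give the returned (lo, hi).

(0, 3)

pivot = 5; lo=0, mid=0, hi=5
data[mid]=5=5: mid=1
data[mid]=5=5: mid=2
data[mid]=6>5: swap data[2],data[5]; hi=4 → [5,5,5,7,5,6]
data[mid]=5=5: mid=3
data[mid]=7>5: swap data[3],data[4]; hi=3 → [5,5,5,5,7,6]
data[mid]=5=5: mid=4
end: lo=0, hi=3; data = [5,5,5,5,7,6]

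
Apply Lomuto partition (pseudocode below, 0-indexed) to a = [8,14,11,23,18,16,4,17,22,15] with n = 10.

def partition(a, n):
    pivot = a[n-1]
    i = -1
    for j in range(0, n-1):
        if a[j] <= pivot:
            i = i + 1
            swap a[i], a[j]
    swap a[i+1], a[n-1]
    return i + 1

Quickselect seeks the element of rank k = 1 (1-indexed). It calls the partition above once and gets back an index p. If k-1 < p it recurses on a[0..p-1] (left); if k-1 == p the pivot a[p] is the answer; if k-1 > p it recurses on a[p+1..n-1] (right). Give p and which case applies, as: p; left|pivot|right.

pivot = a[9] = 15; i = -1
j=0: a[0]=8 ≤ 15 → i=0, swap a[0],a[0] (no change) → [8,14,11,23,18,16,4,17,22,15]
j=1: a[1]=14 ≤ 15 → i=1, swap a[1],a[1] (no change) → [8,14,11,23,18,16,4,17,22,15]
j=2: a[2]=11 ≤ 15 → i=2, swap a[2],a[2] (no change) → [8,14,11,23,18,16,4,17,22,15]
j=3: a[3]=23 > 15 → no swap
j=4: a[4]=18 > 15 → no swap
j=5: a[5]=16 > 15 → no swap
j=6: a[6]=4 ≤ 15 → i=3, swap a[3],a[6] → [8,14,11,4,18,16,23,17,22,15]
j=7: a[7]=17 > 15 → no swap
j=8: a[8]=22 > 15 → no swap
final swap a[4],a[9] → [8,14,11,4,15,16,23,17,22,18]; return 4
p = 4; k-1 = 0 < 4 ⇒ left

4; left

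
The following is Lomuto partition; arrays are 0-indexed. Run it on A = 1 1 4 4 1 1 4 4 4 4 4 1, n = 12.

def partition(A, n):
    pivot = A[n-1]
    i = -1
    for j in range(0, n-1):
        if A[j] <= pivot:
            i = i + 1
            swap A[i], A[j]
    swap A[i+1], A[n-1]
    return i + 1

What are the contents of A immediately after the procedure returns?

1 1 1 1 1 4 4 4 4 4 4 4

pivot = A[11] = 1; i = -1
j=0: A[0]=1 ≤ 1 → i=0, swap A[0],A[0] (no change) → 1 1 4 4 1 1 4 4 4 4 4 1
j=1: A[1]=1 ≤ 1 → i=1, swap A[1],A[1] (no change) → 1 1 4 4 1 1 4 4 4 4 4 1
j=2: A[2]=4 > 1 → no swap
j=3: A[3]=4 > 1 → no swap
j=4: A[4]=1 ≤ 1 → i=2, swap A[2],A[4] → 1 1 1 4 4 1 4 4 4 4 4 1
j=5: A[5]=1 ≤ 1 → i=3, swap A[3],A[5] → 1 1 1 1 4 4 4 4 4 4 4 1
j=6: A[6]=4 > 1 → no swap
j=7: A[7]=4 > 1 → no swap
j=8: A[8]=4 > 1 → no swap
j=9: A[9]=4 > 1 → no swap
j=10: A[10]=4 > 1 → no swap
final swap A[4],A[11] → 1 1 1 1 1 4 4 4 4 4 4 4; return 4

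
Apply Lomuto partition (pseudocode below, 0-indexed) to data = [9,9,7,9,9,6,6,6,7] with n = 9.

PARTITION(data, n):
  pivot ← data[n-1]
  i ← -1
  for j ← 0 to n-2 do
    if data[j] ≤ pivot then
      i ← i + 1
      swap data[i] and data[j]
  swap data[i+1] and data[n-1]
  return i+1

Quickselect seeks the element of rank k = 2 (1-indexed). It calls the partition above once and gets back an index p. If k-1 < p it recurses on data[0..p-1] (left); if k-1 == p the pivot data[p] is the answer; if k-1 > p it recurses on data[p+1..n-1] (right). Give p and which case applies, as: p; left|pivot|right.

4; left

pivot=7, i=-1
j=0: 9>7, skip
j=1: 9>7, skip
j=2: 7≤7, i=0, swap(0,2) ⇒ [7,9,9,9,9,6,6,6,7]
j=3: 9>7, skip
j=4: 9>7, skip
j=5: 6≤7, i=1, swap(1,5) ⇒ [7,6,9,9,9,9,6,6,7]
j=6: 6≤7, i=2, swap(2,6) ⇒ [7,6,6,9,9,9,9,6,7]
j=7: 6≤7, i=3, swap(3,7) ⇒ [7,6,6,6,9,9,9,9,7]
swap(4,8) ⇒ [7,6,6,6,7,9,9,9,9]; return 4
p = 4; k-1 = 1 < 4 ⇒ left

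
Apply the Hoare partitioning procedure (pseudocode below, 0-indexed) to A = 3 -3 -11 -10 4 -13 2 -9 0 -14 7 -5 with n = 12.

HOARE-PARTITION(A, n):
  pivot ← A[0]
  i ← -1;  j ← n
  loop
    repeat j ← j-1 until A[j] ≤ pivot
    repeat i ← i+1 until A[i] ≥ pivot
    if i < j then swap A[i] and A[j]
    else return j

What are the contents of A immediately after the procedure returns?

-5 -3 -11 -10 -14 -13 2 -9 0 4 7 3

pivot=3
j stops at 11 (-5), i stops at 0 (3); swap ⇒ -5 -3 -11 -10 4 -13 2 -9 0 -14 7 3
j stops at 9 (-14), i stops at 4 (4); swap ⇒ -5 -3 -11 -10 -14 -13 2 -9 0 4 7 3
j stops at 8, i stops at 9; i≥j ⇒ return 8. A=-5 -3 -11 -10 -14 -13 2 -9 0 4 7 3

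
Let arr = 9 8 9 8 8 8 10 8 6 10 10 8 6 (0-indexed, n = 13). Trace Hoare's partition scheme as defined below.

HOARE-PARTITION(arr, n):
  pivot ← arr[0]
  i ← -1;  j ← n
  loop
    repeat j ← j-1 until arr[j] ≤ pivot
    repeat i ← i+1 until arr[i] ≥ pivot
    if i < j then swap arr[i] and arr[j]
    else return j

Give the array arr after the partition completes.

6 8 8 8 8 8 6 8 10 10 10 9 9

pivot = arr[0] = 9; i = -1, j = 13
j→12 (arr[12]=6≤9), i→0 (arr[0]=9≥9); i<j, swap → 6 8 9 8 8 8 10 8 6 10 10 8 9
j→11 (arr[11]=8≤9), i→2 (arr[2]=9≥9); i<j, swap → 6 8 8 8 8 8 10 8 6 10 10 9 9
j→8 (arr[8]=6≤9), i→6 (arr[6]=10≥9); i<j, swap → 6 8 8 8 8 8 6 8 10 10 10 9 9
j→7, i→8; i≥j, return j=7. arr = 6 8 8 8 8 8 6 8 10 10 10 9 9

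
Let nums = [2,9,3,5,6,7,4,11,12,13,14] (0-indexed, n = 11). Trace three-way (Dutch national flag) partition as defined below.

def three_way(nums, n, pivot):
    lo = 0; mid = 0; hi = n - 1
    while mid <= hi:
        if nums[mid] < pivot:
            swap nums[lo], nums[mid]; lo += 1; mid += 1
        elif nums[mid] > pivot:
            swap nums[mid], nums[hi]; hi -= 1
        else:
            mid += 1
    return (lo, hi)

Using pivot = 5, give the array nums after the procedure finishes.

[2,4,3,5,7,6,11,12,13,14,9]

lo=0 mid=0 hi=10
2<5: swap(0,0), lo=1 mid=1 ⇒ [2,9,3,5,6,7,4,11,12,13,14]
9>5: swap(1,10), hi=9 ⇒ [2,14,3,5,6,7,4,11,12,13,9]
14>5: swap(1,9), hi=8 ⇒ [2,13,3,5,6,7,4,11,12,14,9]
13>5: swap(1,8), hi=7 ⇒ [2,12,3,5,6,7,4,11,13,14,9]
12>5: swap(1,7), hi=6 ⇒ [2,11,3,5,6,7,4,12,13,14,9]
11>5: swap(1,6), hi=5 ⇒ [2,4,3,5,6,7,11,12,13,14,9]
4<5: swap(1,1), lo=2 mid=2 ⇒ [2,4,3,5,6,7,11,12,13,14,9]
3<5: swap(2,2), lo=3 mid=3 ⇒ [2,4,3,5,6,7,11,12,13,14,9]
5=5: mid=4
6>5: swap(4,5), hi=4 ⇒ [2,4,3,5,7,6,11,12,13,14,9]
7>5: swap(4,4), hi=3 ⇒ [2,4,3,5,7,6,11,12,13,14,9]
done. lo=3 hi=3; nums=[2,4,3,5,7,6,11,12,13,14,9]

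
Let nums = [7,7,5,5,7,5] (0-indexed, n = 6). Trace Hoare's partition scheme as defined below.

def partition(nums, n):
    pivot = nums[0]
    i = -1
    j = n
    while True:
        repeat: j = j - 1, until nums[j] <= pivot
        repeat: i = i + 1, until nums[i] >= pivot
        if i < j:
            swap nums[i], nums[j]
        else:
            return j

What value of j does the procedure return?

3

pivot=7
j stops at 5 (5), i stops at 0 (7); swap ⇒ [5,7,5,5,7,7]
j stops at 4 (7), i stops at 1 (7); swap ⇒ [5,7,5,5,7,7]
j stops at 3, i stops at 4; i≥j ⇒ return 3. nums=[5,7,5,5,7,7]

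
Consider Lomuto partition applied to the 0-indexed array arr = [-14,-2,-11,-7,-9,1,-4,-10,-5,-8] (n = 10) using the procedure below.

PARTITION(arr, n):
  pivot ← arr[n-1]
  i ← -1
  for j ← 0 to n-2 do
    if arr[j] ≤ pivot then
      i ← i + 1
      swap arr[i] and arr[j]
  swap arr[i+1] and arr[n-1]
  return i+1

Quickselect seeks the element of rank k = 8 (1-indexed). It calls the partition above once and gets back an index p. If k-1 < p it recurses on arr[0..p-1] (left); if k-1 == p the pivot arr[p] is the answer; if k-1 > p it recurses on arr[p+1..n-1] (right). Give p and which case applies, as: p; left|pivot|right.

4; right

pivot = arr[9] = -8; i = -1
j=0: arr[0]=-14 ≤ -8 → i=0, swap arr[0],arr[0] (no change) → [-14,-2,-11,-7,-9,1,-4,-10,-5,-8]
j=1: arr[1]=-2 > -8 → no swap
j=2: arr[2]=-11 ≤ -8 → i=1, swap arr[1],arr[2] → [-14,-11,-2,-7,-9,1,-4,-10,-5,-8]
j=3: arr[3]=-7 > -8 → no swap
j=4: arr[4]=-9 ≤ -8 → i=2, swap arr[2],arr[4] → [-14,-11,-9,-7,-2,1,-4,-10,-5,-8]
j=5: arr[5]=1 > -8 → no swap
j=6: arr[6]=-4 > -8 → no swap
j=7: arr[7]=-10 ≤ -8 → i=3, swap arr[3],arr[7] → [-14,-11,-9,-10,-2,1,-4,-7,-5,-8]
j=8: arr[8]=-5 > -8 → no swap
final swap arr[4],arr[9] → [-14,-11,-9,-10,-8,1,-4,-7,-5,-2]; return 4
p = 4; k-1 = 7 > 4 ⇒ right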